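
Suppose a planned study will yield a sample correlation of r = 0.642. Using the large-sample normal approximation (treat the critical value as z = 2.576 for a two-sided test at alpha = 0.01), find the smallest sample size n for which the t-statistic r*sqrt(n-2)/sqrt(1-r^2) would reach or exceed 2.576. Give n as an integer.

Need r·√(n−2)/√(1−r²) ≥ 2.576
√(n−2) ≥ 2.576·√(1−0.412164) / 0.642 = 2.576·0.766705 / 0.642 = 3.0764
n−2 ≥ 9.4642  ⇒  n ≥ 11.4642
Smallest integer n = 12

12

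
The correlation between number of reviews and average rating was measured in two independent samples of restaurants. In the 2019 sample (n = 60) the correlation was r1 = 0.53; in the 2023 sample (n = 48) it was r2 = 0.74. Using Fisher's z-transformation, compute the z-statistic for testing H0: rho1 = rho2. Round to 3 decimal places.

z1 = atanh(0.53) = 0.590145,  z2 = atanh(0.74) = 0.950479
SE = √(1/(n1−3) + 1/(n2−3)) = √(1/57 + 1/45) = √(0.0175439 + 0.0222222) = √0.0397661 = 0.199414
z = (z1 − z2)/SE = (0.590145 − 0.950479) / 0.199414 = -0.360334 / 0.199414 = -1.807

-1.807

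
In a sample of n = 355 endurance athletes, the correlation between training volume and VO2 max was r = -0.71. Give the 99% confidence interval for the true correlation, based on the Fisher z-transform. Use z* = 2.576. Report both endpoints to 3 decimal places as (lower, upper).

(-0.772, -0.635)

z_r = atanh(-0.71) = -0.887184;  SE = 1/√(n−3) = 1/√352 = 0.053300
z-limits: -0.887184 ± 2.576·0.053300 = -0.887184 ± 0.137301 = [-1.024485, -0.749883]
ρ-limits: (tanh -1.024485, tanh -0.749883) = (-0.772, -0.635)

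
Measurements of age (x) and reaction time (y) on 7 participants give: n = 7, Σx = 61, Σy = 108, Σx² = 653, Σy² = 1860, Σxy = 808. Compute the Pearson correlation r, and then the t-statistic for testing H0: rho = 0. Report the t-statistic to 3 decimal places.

-3.911

S_xy = nΣxy − ΣxΣy = 7·808 − 61·108 = 5656 − 6588 = -932
S_xx = nΣx² − (Σx)² = 7·653 − 61² = 4571 − 3721 = 850
S_yy = nΣy² − (Σy)² = 7·1860 − 108² = 13020 − 11664 = 1356
r = S_xy / √(S_xx·S_yy) = -932 / √(850·1356) = -932 / √1152600 = -932 / 1073.5921 = -0.8681
t = r·√(n−2)/√(1−r²) = -0.8681·√5 / √(1−0.753598) = -1.941131 / 0.496389 = -3.911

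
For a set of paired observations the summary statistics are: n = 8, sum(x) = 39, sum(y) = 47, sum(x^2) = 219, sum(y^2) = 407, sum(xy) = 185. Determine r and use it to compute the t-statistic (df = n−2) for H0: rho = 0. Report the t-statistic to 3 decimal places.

-2.525

S_xy = nΣxy − ΣxΣy = 8·185 − 39·47 = 1480 − 1833 = -353
S_xx = nΣx² − (Σx)² = 8·219 − 39² = 1752 − 1521 = 231
S_yy = nΣy² − (Σy)² = 8·407 − 47² = 3256 − 2209 = 1047
r = S_xy / √(S_xx·S_yy) = -353 / √(231·1047) = -353 / √241857 = -353 / 491.7896 = -0.7178
t = r·√(n−2)/√(1−r²) = -0.7178·√6 / √(1−0.515237) = -1.758244 / 0.696249 = -2.525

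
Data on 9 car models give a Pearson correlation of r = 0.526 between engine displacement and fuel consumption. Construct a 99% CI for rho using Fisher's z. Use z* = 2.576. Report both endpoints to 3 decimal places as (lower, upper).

z_r = atanh(0.526) = 0.584599;  SE = 1/√(n−3) = 1/√6 = 0.408248
z-limits: 0.584599 ± 2.576·0.408248 = 0.584599 ± 1.051647 = [-0.467048, 1.636246]
ρ-limits: (tanh -0.467048, tanh 1.636246) = (-0.436, 0.927)

(-0.436, 0.927)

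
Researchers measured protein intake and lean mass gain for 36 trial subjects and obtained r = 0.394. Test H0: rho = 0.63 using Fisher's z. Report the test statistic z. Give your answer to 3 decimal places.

-1.866

Fisher z: atanh(0.394) = 0.416526, atanh(0.63) = 0.741416
z = (z_r − z_0)·√(n−3) = (0.416526 − 0.741416)·√33 = -0.324890 · 5.744563 = -1.866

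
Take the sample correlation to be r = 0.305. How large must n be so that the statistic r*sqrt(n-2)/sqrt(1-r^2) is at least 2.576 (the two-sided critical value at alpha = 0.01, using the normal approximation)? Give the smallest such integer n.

r√(n−2)/√(1−r²) ≥ 2.576  ⇔  n−2 ≥ (2.576)²·(1−r²)/r²
(1−r²)/r² = (1−0.093025)/0.093025 = 9.7498
n ≥ 2 + 6.635776·9.7498 = 2 + 64.6975 = 66.6975
⌈66.6975⌉ = 67

67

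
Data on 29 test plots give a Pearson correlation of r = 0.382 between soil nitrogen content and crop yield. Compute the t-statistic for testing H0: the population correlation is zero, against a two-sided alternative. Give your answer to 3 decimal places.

t = r·√(n−2) / √(1−r²) with r = 0.382, n = 29
  = 0.382·√27 / √(1 − 0.145924)
  = 0.382·5.196152 / 0.924162
  = 1.984930 / 0.924162 = 2.148

2.148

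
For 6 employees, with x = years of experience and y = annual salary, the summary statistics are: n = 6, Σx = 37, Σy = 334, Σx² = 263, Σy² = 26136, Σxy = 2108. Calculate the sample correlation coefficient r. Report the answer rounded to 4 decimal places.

Numerator: nΣxy − (Σx)(Σy) = 6·2108 − (37)(334) = 290
Denominator: √[(nΣx²−(Σx)²)(nΣy²−(Σy)²)]
  nΣx²−(Σx)² = 6·263 − 1369 = 209;  nΣy²−(Σy)² = 6·26136 − 111556 = 45260
  √(209·45260) = √9459340 = 3075.6040
r = 290 / 3075.6040 = 0.0943

0.0943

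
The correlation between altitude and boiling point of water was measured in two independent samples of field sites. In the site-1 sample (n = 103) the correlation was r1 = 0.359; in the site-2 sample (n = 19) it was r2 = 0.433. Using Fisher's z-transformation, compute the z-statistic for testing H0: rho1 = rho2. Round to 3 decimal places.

-0.326

Fisher z-transforms: z1 = atanh(0.359) = 0.375737, z2 = atanh(0.433) = 0.463583; difference d = -0.087846
Var(d) = 1/100 + 1/16 = 0.0100000 + 0.0625000 = 0.0725000
z = d/√Var(d) = -0.087846 / √0.0725000 = -0.087846 / 0.269258 = -0.326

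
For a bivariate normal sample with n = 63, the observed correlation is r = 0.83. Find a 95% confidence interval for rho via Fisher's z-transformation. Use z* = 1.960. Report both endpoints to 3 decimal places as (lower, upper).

z_r = atanh(0.83) = 1.188136;  SE = 1/√(n−3) = 1/√60 = 0.129099
z-limits: 1.188136 ± 1.960·0.129099 = 1.188136 ± 0.253034 = [0.935102, 1.441170]
ρ-limits: (tanh 0.935102, tanh 1.441170) = (0.733, 0.894)

(0.733, 0.894)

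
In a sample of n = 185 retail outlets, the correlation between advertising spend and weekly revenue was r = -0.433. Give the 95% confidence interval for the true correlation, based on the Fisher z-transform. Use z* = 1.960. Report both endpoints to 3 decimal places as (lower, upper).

(-0.543, -0.308)

z_r = atanh(-0.433) = -0.463583;  SE = 1/√(n−3) = 1/√182 = 0.074125
z-limits: -0.463583 ± 1.960·0.074125 = -0.463583 ± 0.145285 = [-0.608868, -0.318298]
ρ-limits: (tanh -0.608868, tanh -0.318298) = (-0.543, -0.308)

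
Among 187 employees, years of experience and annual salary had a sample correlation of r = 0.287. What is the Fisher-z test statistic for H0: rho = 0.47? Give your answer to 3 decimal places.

-2.913

z_r = atanh(0.287) = 0.295294,  z_0 = atanh(0.47) = 0.510070
SE = 1/√(n−3) = 1/√184 = 0.073721
z = (z_r − z_0)/SE = (0.295294 − 0.510070) / 0.073721 = -0.214776 / 0.073721 = -2.913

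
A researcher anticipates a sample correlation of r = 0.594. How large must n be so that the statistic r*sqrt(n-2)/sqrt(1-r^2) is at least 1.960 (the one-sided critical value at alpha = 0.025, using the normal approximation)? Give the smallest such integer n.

Need r·√(n−2)/√(1−r²) ≥ 1.960
√(n−2) ≥ 1.960·√(1−0.352836) / 0.594 = 1.960·0.804465 / 0.594 = 2.6545
n−2 ≥ 7.0464  ⇒  n ≥ 9.0464
Smallest integer n = 10

10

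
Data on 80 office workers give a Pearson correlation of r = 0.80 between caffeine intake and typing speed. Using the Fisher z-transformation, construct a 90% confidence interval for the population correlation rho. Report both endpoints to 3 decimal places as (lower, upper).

(0.722, 0.858)

Fisher z: z_r = atanh(r) = ½·ln((1+0.80)/(1−0.80)) = 1.098612
SE(z) = 1/√(n−3) = 1/√77 = 0.113961
90% ⇒ z* = 1.645; margin = 1.645·0.113961 = 0.187466
CI on z-scale: (0.911146, 1.286078)
Back-transform: tanh(0.911146) = 0.721682, tanh(1.286078) = 0.858096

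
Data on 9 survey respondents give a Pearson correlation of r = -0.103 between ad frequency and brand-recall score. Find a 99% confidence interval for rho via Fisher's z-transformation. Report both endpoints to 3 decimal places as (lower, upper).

Fisher z: z_r = atanh(r) = ½·ln((1+(-0.103))/(1−(-0.103))) = -0.103367
SE(z) = 1/√(n−3) = 1/√6 = 0.408248
99% ⇒ z* = 2.576; margin = 2.576·0.408248 = 1.051647
CI on z-scale: (-1.155014, 0.948280)
Back-transform: tanh(-1.155014) = -0.819408, tanh(0.948280) = 0.739003

(-0.819, 0.739)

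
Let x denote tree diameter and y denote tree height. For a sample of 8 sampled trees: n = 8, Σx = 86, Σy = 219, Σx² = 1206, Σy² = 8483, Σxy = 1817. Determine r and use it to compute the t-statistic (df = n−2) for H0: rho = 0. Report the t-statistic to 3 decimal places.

-2.051

Numerator: nΣxy − (Σx)(Σy) = 8·1817 − (86)(219) = -4298
Denominator: √[(nΣx²−(Σx)²)(nΣy²−(Σy)²)]
  nΣx²−(Σx)² = 8·1206 − 7396 = 2252;  nΣy²−(Σy)² = 8·8483 − 47961 = 19903
  √(2252·19903) = √44821556 = 6694.8903
r = -4298 / 6694.8903 = -0.6420
t = r·√(n−2)/√(1−r²) = -0.6420·√6 / √(1−0.412164) = -1.572572 / 0.766705 = -2.051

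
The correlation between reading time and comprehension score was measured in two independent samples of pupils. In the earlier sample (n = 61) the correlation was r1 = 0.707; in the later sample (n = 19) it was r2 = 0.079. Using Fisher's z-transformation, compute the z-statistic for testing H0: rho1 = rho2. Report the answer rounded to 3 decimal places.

2.840

z1 = atanh(0.707) = 0.881160,  z2 = atanh(0.079) = 0.079165
SE = √(1/(n1−3) + 1/(n2−3)) = √(1/58 + 1/16) = √(0.0172414 + 0.0625000) = √0.0797414 = 0.282385
z = (z1 − z2)/SE = (0.881160 − 0.079165) / 0.282385 = 0.801995 / 0.282385 = 2.840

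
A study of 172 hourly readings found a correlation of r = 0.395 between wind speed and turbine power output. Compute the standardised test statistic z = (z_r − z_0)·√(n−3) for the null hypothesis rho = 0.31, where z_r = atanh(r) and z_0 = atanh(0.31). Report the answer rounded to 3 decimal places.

Fisher z: atanh(0.395) = 0.417711, atanh(0.31) = 0.320545
z = (z_r − z_0)·√(n−3) = (0.417711 − 0.320545)·√169 = 0.097166 · 13.000000 = 1.263

1.263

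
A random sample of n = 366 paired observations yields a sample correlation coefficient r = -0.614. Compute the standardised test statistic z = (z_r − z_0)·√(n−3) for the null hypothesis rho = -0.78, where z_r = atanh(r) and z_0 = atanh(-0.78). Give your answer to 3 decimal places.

6.288

Fisher z: atanh(-0.614) = -0.715317, atanh(-0.78) = -1.045371
z = (z_r − z_0)·√(n−3) = (-0.715317 − (-1.045371))·√363 = 0.330054 · 19.052559 = 6.288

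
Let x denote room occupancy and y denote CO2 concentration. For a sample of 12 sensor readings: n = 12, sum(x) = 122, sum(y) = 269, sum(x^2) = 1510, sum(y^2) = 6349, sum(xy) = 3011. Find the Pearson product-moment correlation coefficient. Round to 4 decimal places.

0.9417

S_xy = nΣxy − ΣxΣy = 12·3011 − 122·269 = 36132 − 32818 = 3314
S_xx = nΣx² − (Σx)² = 12·1510 − 122² = 18120 − 14884 = 3236
S_yy = nΣy² − (Σy)² = 12·6349 − 269² = 76188 − 72361 = 3827
r = S_xy / √(S_xx·S_yy) = 3314 / √(3236·3827) = 3314 / √12384172 = 3314 / 3519.1152 = 0.9417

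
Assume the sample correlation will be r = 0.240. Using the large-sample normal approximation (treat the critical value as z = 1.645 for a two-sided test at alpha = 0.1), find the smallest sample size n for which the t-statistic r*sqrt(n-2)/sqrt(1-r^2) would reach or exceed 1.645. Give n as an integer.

Need r·√(n−2)/√(1−r²) ≥ 1.645
√(n−2) ≥ 1.645·√(1−0.057600) / 0.240 = 1.645·0.970773 / 0.240 = 6.6538
n−2 ≥ 44.2731  ⇒  n ≥ 46.2731
Smallest integer n = 47

47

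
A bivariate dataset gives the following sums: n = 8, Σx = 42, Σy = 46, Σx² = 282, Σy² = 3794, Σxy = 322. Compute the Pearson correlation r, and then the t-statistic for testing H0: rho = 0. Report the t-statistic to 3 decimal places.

0.430

S_xy = nΣxy − ΣxΣy = 8·322 − 42·46 = 2576 − 1932 = 644
S_xx = nΣx² − (Σx)² = 8·282 − 42² = 2256 − 1764 = 492
S_yy = nΣy² − (Σy)² = 8·3794 − 46² = 30352 − 2116 = 28236
r = S_xy / √(S_xx·S_yy) = 644 / √(492·28236) = 644 / √13892112 = 644 / 3727.2124 = 0.1728
t = r·√(n−2)/√(1−r²) = 0.1728·√6 / √(1−0.029860) = 0.423272 / 0.984957 = 0.430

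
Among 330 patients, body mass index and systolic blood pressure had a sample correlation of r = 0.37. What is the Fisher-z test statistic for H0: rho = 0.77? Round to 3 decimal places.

z_r = atanh(0.37) = 0.388423,  z_0 = atanh(0.77) = 1.020328
SE = 1/√(n−3) = 1/√327 = 0.055300
z = (z_r − z_0)/SE = (0.388423 − 1.020328) / 0.055300 = -0.631905 / 0.055300 = -11.427

-11.427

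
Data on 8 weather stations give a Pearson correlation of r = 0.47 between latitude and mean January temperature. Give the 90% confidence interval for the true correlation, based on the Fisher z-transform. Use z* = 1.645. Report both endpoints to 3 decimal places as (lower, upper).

(-0.222, 0.847)

Fisher z: z_r = atanh(r) = ½·ln((1+0.47)/(1−0.47)) = 0.510070
SE(z) = 1/√(n−3) = 1/√5 = 0.447214
90% ⇒ z* = 1.645; margin = 1.645·0.447214 = 0.735667
CI on z-scale: (-0.225597, 1.245737)
Back-transform: tanh(-0.225597) = -0.221846, tanh(1.245737) = 0.847084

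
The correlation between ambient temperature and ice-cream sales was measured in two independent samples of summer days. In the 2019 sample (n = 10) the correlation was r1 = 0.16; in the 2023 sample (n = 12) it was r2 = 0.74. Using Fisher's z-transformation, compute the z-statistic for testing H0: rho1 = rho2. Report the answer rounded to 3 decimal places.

-1.566

Fisher z-transforms: z1 = atanh(0.16) = 0.161387, z2 = atanh(0.74) = 0.950479; difference d = -0.789092
Var(d) = 1/7 + 1/9 = 0.1428571 + 0.1111111 = 0.2539682
z = d/√Var(d) = -0.789092 / √0.2539682 = -0.789092 / 0.503953 = -1.566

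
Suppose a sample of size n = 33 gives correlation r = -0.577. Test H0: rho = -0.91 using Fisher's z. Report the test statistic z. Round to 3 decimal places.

4.763

Fisher z: atanh(-0.577) = -0.657954, atanh(-0.91) = -1.527524
z = (z_r − z_0)·√(n−3) = (-0.657954 − (-1.527524))·√30 = 0.869570 · 5.477226 = 4.763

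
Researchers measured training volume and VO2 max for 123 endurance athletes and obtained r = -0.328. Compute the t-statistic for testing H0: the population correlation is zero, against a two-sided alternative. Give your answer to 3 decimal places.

-3.819

1 − r² = 1 − 0.107584 = 0.892416;  √(1−r²) = 0.944678
√(n−2) = √121 = 11.000000
t = r·√(n−2)/√(1−r²) = -0.328 · 11.000000 / 0.944678 = -3.819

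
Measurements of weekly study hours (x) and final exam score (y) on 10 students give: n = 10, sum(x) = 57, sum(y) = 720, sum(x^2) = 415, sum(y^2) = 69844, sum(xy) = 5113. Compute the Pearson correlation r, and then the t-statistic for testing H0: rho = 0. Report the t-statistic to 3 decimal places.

S_xy = nΣxy − ΣxΣy = 10·5113 − 57·720 = 51130 − 41040 = 10090
S_xx = nΣx² − (Σx)² = 10·415 − 57² = 4150 − 3249 = 901
S_yy = nΣy² − (Σy)² = 10·69844 − 720² = 698440 − 518400 = 180040
r = S_xy / √(S_xx·S_yy) = 10090 / √(901·180040) = 10090 / √162216040 = 10090 / 12736.4061 = 0.7922
t = r·√(n−2)/√(1−r²) = 0.7922·√8 / √(1−0.627581) = 2.240680 / 0.610261 = 3.672

3.672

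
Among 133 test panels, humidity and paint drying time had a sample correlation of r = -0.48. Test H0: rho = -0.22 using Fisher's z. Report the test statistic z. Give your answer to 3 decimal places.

Fisher z: atanh(-0.48) = -0.522984, atanh(-0.22) = -0.223656
z = (z_r − z_0)·√(n−3) = (-0.522984 − (-0.223656))·√130 = -0.299328 · 11.401754 = -3.413

-3.413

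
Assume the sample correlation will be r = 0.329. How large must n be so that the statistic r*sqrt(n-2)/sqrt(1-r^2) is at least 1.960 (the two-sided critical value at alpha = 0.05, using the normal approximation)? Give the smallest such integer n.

Need r·√(n−2)/√(1−r²) ≥ 1.960
√(n−2) ≥ 1.960·√(1−0.108241) / 0.329 = 1.960·0.944330 / 0.329 = 5.6258
n−2 ≥ 31.6496  ⇒  n ≥ 33.6496
Smallest integer n = 34

34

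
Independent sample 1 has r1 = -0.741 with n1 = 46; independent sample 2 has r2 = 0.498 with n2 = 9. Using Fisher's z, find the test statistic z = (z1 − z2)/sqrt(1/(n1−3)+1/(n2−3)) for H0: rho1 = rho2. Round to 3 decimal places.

z1 = atanh(-0.741) = -0.952693,  z2 = atanh(0.498) = 0.546643
SE = √(1/(n1−3) + 1/(n2−3)) = √(1/43 + 1/6) = √(0.0232558 + 0.1666667) = √0.1899225 = 0.435801
z = (z1 − z2)/SE = (-0.952693 − 0.546643) / 0.435801 = -1.499336 / 0.435801 = -3.440

-3.440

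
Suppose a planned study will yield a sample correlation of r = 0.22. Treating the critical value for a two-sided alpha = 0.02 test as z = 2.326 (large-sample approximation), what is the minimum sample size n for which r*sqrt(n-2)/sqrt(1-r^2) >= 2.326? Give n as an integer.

109

r√(n−2)/√(1−r²) ≥ 2.326  ⇔  n−2 ≥ (2.326)²·(1−r²)/r²
(1−r²)/r² = (1−0.0484)/0.0484 = 19.6612
n ≥ 2 + 5.410276·19.6612 = 2 + 106.3725 = 108.3725
⌈108.3725⌉ = 109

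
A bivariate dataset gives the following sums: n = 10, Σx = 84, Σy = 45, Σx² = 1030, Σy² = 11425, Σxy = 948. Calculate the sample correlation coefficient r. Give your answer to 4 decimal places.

Numerator: nΣxy − (Σx)(Σy) = 10·948 − (84)(45) = 5700
Denominator: √[(nΣx²−(Σx)²)(nΣy²−(Σy)²)]
  nΣx²−(Σx)² = 10·1030 − 7056 = 3244;  nΣy²−(Σy)² = 10·11425 − 2025 = 112225
  √(3244·112225) = √364057900 = 19080.3014
r = 5700 / 19080.3014 = 0.2987

0.2987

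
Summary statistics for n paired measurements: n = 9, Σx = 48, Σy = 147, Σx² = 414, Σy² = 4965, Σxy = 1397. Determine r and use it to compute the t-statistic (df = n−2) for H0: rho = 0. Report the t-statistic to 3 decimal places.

Numerator: nΣxy − (Σx)(Σy) = 9·1397 − (48)(147) = 5517
Denominator: √[(nΣx²−(Σx)²)(nΣy²−(Σy)²)]
  nΣx²−(Σx)² = 9·414 − 2304 = 1422;  nΣy²−(Σy)² = 9·4965 − 21609 = 23076
  √(1422·23076) = √32814072 = 5728.3568
r = 5517 / 5728.3568 = 0.9631
t = r·√(n−2)/√(1−r²) = 0.9631·√7 / √(1−0.927562) = 2.548123 / 0.269143 = 9.468

9.468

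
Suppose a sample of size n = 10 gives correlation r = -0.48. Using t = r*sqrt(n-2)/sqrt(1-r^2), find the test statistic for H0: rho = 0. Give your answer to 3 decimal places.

1 − r² = 1 − 0.2304 = 0.7696;  √(1−r²) = 0.877268
√(n−2) = √8 = 2.828427
t = r·√(n−2)/√(1−r²) = -0.48 · 2.828427 / 0.877268 = -1.548

-1.548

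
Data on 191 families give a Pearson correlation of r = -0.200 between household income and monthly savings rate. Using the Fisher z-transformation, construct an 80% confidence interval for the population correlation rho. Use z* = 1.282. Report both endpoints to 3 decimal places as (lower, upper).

(-0.288, -0.109)

Fisher z: z_r = atanh(r) = ½·ln((1+(-0.200))/(1−(-0.200))) = -0.202733
SE(z) = 1/√(n−3) = 1/√188 = 0.072932
80% ⇒ z* = 1.282; margin = 1.282·0.072932 = 0.093499
CI on z-scale: (-0.296232, -0.109234)
Back-transform: tanh(-0.296232) = -0.287861, tanh(-0.109234) = -0.108802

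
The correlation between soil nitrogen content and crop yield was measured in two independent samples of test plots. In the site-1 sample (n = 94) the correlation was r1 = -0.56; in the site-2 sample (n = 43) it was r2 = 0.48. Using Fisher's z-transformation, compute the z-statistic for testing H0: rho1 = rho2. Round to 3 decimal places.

-6.093

z1 = atanh(-0.56) = -0.632833,  z2 = atanh(0.48) = 0.522984
SE = √(1/(n1−3) + 1/(n2−3)) = √(1/91 + 1/40) = √(0.0109890 + 0.0250000) = √0.0359890 = 0.189708
z = (z1 − z2)/SE = (-0.632833 − 0.522984) / 0.189708 = -1.155817 / 0.189708 = -6.093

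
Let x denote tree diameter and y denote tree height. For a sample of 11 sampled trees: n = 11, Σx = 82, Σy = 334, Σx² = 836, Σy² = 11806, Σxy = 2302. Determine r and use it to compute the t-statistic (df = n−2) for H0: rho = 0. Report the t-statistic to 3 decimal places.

S_xy = nΣxy − ΣxΣy = 11·2302 − 82·334 = 25322 − 27388 = -2066
S_xx = nΣx² − (Σx)² = 11·836 − 82² = 9196 − 6724 = 2472
S_yy = nΣy² − (Σy)² = 11·11806 − 334² = 129866 − 111556 = 18310
r = S_xy / √(S_xx·S_yy) = -2066 / √(2472·18310) = -2066 / √45262320 = -2066 / 6727.7277 = -0.3071
t = r·√(n−2)/√(1−r²) = -0.3071·√9 / √(1−0.094310) = -0.921300 / 0.951677 = -0.968

-0.968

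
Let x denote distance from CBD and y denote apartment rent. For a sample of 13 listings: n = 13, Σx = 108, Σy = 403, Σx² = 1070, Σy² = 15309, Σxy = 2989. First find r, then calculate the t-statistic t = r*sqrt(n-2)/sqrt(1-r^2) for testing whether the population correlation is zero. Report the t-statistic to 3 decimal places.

-1.991

Numerator: nΣxy − (Σx)(Σy) = 13·2989 − (108)(403) = -4667
Denominator: √[(nΣx²−(Σx)²)(nΣy²−(Σy)²)]
  nΣx²−(Σx)² = 13·1070 − 11664 = 2246;  nΣy²−(Σy)² = 13·15309 − 162409 = 36608
  √(2246·36608) = √82221568 = 9067.6109
r = -4667 / 9067.6109 = -0.5147
t = r·√(n−2)/√(1−r²) = -0.5147·√11 / √(1−0.264916) = -1.707067 / 0.857370 = -1.991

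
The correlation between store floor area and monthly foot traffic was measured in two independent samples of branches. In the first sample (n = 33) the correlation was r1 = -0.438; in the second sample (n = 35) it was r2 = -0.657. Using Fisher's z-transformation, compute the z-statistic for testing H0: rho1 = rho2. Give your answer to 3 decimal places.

1.250

z1 = atanh(-0.438) = -0.469753,  z2 = atanh(-0.657) = -0.787517
SE = √(1/(n1−3) + 1/(n2−3)) = √(1/30 + 1/32) = √(0.0333333 + 0.0312500) = √0.0645833 = 0.254132
z = (z1 − z2)/SE = (-0.469753 − (-0.787517)) / 0.254132 = 0.317764 / 0.254132 = 1.250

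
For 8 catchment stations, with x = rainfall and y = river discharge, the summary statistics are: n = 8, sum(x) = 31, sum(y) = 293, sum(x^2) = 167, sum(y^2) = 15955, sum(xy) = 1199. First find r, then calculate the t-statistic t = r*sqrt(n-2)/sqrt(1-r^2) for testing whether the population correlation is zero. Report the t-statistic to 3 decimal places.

S_xy = nΣxy − ΣxΣy = 8·1199 − 31·293 = 9592 − 9083 = 509
S_xx = nΣx² − (Σx)² = 8·167 − 31² = 1336 − 961 = 375
S_yy = nΣy² − (Σy)² = 8·15955 − 293² = 127640 − 85849 = 41791
r = S_xy / √(S_xx·S_yy) = 509 / √(375·41791) = 509 / √15671625 = 509 / 3958.7403 = 0.1286
t = r·√(n−2)/√(1−r²) = 0.1286·√6 / √(1−0.016538) = 0.315004 / 0.991697 = 0.318

0.318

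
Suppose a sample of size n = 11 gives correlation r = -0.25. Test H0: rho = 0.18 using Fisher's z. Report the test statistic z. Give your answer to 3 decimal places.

z_r = atanh(-0.25) = -0.255413,  z_0 = atanh(0.18) = 0.181983
SE = 1/√(n−3) = 1/√8 = 0.353553
z = (z_r − z_0)/SE = (-0.255413 − 0.181983) / 0.353553 = -0.437396 / 0.353553 = -1.237

-1.237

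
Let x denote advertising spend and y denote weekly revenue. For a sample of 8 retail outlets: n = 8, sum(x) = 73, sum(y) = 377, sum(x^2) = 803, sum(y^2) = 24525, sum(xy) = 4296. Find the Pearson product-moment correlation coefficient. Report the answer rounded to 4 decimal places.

Numerator: nΣxy − (Σx)(Σy) = 8·4296 − (73)(377) = 6847
Denominator: √[(nΣx²−(Σx)²)(nΣy²−(Σy)²)]
  nΣx²−(Σx)² = 8·803 − 5329 = 1095;  nΣy²−(Σy)² = 8·24525 − 142129 = 54071
  √(1095·54071) = √59207745 = 7694.6569
r = 6847 / 7694.6569 = 0.8898

0.8898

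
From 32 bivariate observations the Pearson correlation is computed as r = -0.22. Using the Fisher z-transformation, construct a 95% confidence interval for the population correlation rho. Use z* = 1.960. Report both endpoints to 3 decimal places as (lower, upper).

(-0.528, 0.139)

Fisher z: z_r = atanh(r) = ½·ln((1+(-0.22))/(1−(-0.22))) = -0.223656
SE(z) = 1/√(n−3) = 1/√29 = 0.185695
95% ⇒ z* = 1.960; margin = 1.960·0.185695 = 0.363962
CI on z-scale: (-0.587618, 0.140306)
Back-transform: tanh(-0.587618) = -0.528180, tanh(0.140306) = 0.139393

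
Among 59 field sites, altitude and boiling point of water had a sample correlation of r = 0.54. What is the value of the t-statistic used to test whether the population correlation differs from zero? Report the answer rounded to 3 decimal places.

t = r·√(n−2) / √(1−r²) with r = 0.54, n = 59
  = 0.54·√57 / √(1 − 0.2916)
  = 0.54·7.549834 / 0.841665
  = 4.076910 / 0.841665 = 4.844

4.844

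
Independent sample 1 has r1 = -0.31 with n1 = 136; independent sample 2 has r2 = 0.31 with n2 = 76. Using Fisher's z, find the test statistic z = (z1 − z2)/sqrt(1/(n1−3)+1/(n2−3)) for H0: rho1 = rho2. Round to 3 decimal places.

z1 = atanh(-0.31) = -0.320545,  z2 = atanh(0.31) = 0.320545
SE = √(1/(n1−3) + 1/(n2−3)) = √(1/133 + 1/73) = √(0.0075188 + 0.0136986) = √0.0212174 = 0.145662
z = (z1 − z2)/SE = (-0.320545 − 0.320545) / 0.145662 = -0.641090 / 0.145662 = -4.401

-4.401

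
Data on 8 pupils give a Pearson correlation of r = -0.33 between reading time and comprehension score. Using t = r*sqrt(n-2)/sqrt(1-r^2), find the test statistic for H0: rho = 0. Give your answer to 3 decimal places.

t = r·√(n−2) / √(1−r²) with r = -0.33, n = 8
  = -0.33·√6 / √(1 − 0.1089)
  = -0.33·2.449490 / 0.943981
  = -0.808332 / 0.943981 = -0.856

-0.856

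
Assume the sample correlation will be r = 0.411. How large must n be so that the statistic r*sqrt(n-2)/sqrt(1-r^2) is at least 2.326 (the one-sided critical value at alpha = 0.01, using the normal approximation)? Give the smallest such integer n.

Need r·√(n−2)/√(1−r²) ≥ 2.326
√(n−2) ≥ 2.326·√(1−0.168921) / 0.411 = 2.326·0.911635 / 0.411 = 5.1593
n−2 ≥ 26.6184  ⇒  n ≥ 28.6184
Smallest integer n = 29

29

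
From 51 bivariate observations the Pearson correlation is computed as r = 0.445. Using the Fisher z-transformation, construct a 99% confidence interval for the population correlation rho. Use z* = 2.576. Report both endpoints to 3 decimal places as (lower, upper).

z_r = atanh(0.445) = 0.478448;  SE = 1/√(n−3) = 1/√48 = 0.144338
z-limits: 0.478448 ± 2.576·0.144338 = 0.478448 ± 0.371815 = [0.106633, 0.850263]
ρ-limits: (tanh 0.106633, tanh 0.850263) = (0.106, 0.691)

(0.106, 0.691)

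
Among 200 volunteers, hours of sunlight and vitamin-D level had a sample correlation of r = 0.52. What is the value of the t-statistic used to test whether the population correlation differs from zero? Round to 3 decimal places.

1 − r² = 1 − 0.2704 = 0.7296;  √(1−r²) = 0.854166
√(n−2) = √198 = 14.071247
t = r·√(n−2)/√(1−r²) = 0.52 · 14.071247 / 0.854166 = 8.566

8.566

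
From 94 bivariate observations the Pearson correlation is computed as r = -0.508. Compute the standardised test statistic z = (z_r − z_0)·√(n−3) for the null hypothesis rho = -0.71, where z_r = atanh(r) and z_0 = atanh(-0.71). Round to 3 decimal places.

3.121

z_r = atanh(-0.508) = -0.560030,  z_0 = atanh(-0.71) = -0.887184
SE = 1/√(n−3) = 1/√91 = 0.104828
z = (z_r − z_0)/SE = (-0.560030 − (-0.887184)) / 0.104828 = 0.327154 / 0.104828 = 3.121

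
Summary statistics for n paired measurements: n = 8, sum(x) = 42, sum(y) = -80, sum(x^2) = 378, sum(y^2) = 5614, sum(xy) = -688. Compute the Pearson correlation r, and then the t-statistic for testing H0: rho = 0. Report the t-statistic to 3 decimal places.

Numerator: nΣxy − (Σx)(Σy) = 8·(-688) − (42)(-80) = -2144
Denominator: √[(nΣx²−(Σx)²)(nΣy²−(Σy)²)]
  nΣx²−(Σx)² = 8·378 − 1764 = 1260;  nΣy²−(Σy)² = 8·5614 − 6400 = 38512
  √(1260·38512) = √48525120 = 6965.9974
r = -2144 / 6965.9974 = -0.3078
t = r·√(n−2)/√(1−r²) = -0.3078·√6 / √(1−0.094741) = -0.753953 / 0.951451 = -0.792

-0.792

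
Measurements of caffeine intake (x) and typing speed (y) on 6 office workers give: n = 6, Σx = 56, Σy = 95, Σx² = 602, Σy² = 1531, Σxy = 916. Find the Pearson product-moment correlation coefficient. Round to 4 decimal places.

S_xy = nΣxy − ΣxΣy = 6·916 − 56·95 = 5496 − 5320 = 176
S_xx = nΣx² − (Σx)² = 6·602 − 56² = 3612 − 3136 = 476
S_yy = nΣy² − (Σy)² = 6·1531 − 95² = 9186 − 9025 = 161
r = S_xy / √(S_xx·S_yy) = 176 / √(476·161) = 176 / √76636 = 176 / 276.8321 = 0.6358

0.6358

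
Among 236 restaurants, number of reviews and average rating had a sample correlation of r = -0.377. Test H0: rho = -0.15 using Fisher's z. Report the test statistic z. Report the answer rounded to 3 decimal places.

-3.746

Fisher z: atanh(-0.377) = -0.396558, atanh(-0.15) = -0.151140
z = (z_r − z_0)·√(n−3) = (-0.396558 − (-0.151140))·√233 = -0.245418 · 15.264338 = -3.746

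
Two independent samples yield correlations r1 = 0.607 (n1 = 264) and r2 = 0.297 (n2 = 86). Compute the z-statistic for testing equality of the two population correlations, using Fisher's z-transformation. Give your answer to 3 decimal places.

3.158

Fisher z-transforms: z1 = atanh(0.607) = 0.704157, z2 = atanh(0.297) = 0.306226; difference d = 0.397931
Var(d) = 1/261 + 1/83 = 0.0038314 + 0.0120482 = 0.0158796
z = d/√Var(d) = 0.397931 / √0.0158796 = 0.397931 / 0.126014 = 3.158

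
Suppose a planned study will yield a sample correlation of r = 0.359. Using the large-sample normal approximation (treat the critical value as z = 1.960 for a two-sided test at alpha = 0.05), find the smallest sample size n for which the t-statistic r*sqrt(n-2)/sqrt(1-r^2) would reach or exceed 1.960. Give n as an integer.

28

r√(n−2)/√(1−r²) ≥ 1.960  ⇔  n−2 ≥ (1.960)²·(1−r²)/r²
(1−r²)/r² = (1−0.128881)/0.128881 = 6.7591
n ≥ 2 + 3.8416·6.7591 = 2 + 25.9658 = 27.9658
⌈27.9658⌉ = 28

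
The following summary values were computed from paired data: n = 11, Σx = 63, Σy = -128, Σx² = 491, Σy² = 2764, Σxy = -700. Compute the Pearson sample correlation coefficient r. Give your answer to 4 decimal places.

S_xy = nΣxy − ΣxΣy = 11·(-700) − 63·(-128) = -7700 − (-8064) = 364
S_xx = nΣx² − (Σx)² = 11·491 − 63² = 5401 − 3969 = 1432
S_yy = nΣy² − (Σy)² = 11·2764 − (-128)² = 30404 − 16384 = 14020
r = S_xy / √(S_xx·S_yy) = 364 / √(1432·14020) = 364 / √20076640 = 364 / 4480.6964 = 0.0812

0.0812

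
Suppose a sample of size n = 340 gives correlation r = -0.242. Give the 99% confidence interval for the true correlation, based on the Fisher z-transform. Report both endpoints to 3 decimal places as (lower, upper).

Fisher z: z_r = atanh(r) = ½·ln((1+(-0.242))/(1−(-0.242))) = -0.246897
SE(z) = 1/√(n−3) = 1/√337 = 0.054473
99% ⇒ z* = 2.576; margin = 2.576·0.054473 = 0.140322
CI on z-scale: (-0.387219, -0.106575)
Back-transform: tanh(-0.387219) = -0.368960, tanh(-0.106575) = -0.106173

(-0.369, -0.106)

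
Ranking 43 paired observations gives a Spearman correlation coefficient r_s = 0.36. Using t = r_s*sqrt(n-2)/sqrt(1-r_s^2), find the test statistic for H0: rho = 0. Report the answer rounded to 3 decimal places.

1 − r_s² = 1 − 0.1296 = 0.8704;  √(1−r_s²) = 0.932952
√(n−2) = √41 = 6.403124
t = r_s·√(n−2)/√(1−r_s²) = 0.36 · 6.403124 / 0.932952 = 2.471

2.471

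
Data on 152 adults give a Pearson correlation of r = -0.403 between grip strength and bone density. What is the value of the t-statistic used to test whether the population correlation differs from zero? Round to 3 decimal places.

1 − r² = 1 − 0.162409 = 0.837591;  √(1−r²) = 0.915200
√(n−2) = √150 = 12.247449
t = r·√(n−2)/√(1−r²) = -0.403 · 12.247449 / 0.915200 = -5.393

-5.393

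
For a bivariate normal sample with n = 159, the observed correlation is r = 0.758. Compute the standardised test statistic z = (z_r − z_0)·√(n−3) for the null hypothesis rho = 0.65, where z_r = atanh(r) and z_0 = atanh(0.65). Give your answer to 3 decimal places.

z_r = atanh(0.758) = 0.991497,  z_0 = atanh(0.65) = 0.775299
SE = 1/√(n−3) = 1/√156 = 0.080064
z = (z_r − z_0)/SE = (0.991497 − 0.775299) / 0.080064 = 0.216198 / 0.080064 = 2.700

2.700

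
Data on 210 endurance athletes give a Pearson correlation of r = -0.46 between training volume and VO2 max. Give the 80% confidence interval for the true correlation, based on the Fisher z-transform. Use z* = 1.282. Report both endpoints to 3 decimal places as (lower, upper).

(-0.527, -0.387)

Fisher z: z_r = atanh(r) = ½·ln((1+(-0.46))/(1−(-0.46))) = -0.497311
SE(z) = 1/√(n−3) = 1/√207 = 0.069505
80% ⇒ z* = 1.282; margin = 1.282·0.069505 = 0.089105
CI on z-scale: (-0.586416, -0.408206)
Back-transform: tanh(-0.586416) = -0.527313, tanh(-0.408206) = -0.386948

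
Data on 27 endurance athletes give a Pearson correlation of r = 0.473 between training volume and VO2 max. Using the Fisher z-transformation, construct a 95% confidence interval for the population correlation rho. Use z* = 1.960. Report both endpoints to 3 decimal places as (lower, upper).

z_r = atanh(0.473) = 0.513928;  SE = 1/√(n−3) = 1/√24 = 0.204124
z-limits: 0.513928 ± 1.960·0.204124 = 0.513928 ± 0.400083 = [0.113845, 0.914011]
ρ-limits: (tanh 0.113845, tanh 0.914011) = (0.113, 0.723)

(0.113, 0.723)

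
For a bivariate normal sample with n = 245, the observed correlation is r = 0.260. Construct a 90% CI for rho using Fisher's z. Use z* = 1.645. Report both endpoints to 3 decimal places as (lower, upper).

(0.159, 0.356)

Fisher z: z_r = atanh(r) = ½·ln((1+0.260)/(1−0.260)) = 0.266108
SE(z) = 1/√(n−3) = 1/√242 = 0.064282
90% ⇒ z* = 1.645; margin = 1.645·0.064282 = 0.105744
CI on z-scale: (0.160364, 0.371852)
Back-transform: tanh(0.160364) = 0.159003, tanh(0.371852) = 0.355611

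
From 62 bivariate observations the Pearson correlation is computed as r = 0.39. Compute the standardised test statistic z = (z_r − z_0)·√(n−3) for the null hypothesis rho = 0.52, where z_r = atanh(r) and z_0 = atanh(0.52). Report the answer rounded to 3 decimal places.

Fisher z: atanh(0.39) = 0.411800, atanh(0.52) = 0.576340
z = (z_r − z_0)·√(n−3) = (0.411800 − 0.576340)·√59 = -0.164540 · 7.681146 = -1.264

-1.264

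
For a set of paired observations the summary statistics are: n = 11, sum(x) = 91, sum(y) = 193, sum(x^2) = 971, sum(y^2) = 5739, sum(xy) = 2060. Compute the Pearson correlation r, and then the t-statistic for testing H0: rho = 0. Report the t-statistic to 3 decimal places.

2.544

S_xy = nΣxy − ΣxΣy = 11·2060 − 91·193 = 22660 − 17563 = 5097
S_xx = nΣx² − (Σx)² = 11·971 − 91² = 10681 − 8281 = 2400
S_yy = nΣy² − (Σy)² = 11·5739 − 193² = 63129 − 37249 = 25880
r = S_xy / √(S_xx·S_yy) = 5097 / √(2400·25880) = 5097 / √62112000 = 5097 / 7881.1167 = 0.6467
t = r·√(n−2)/√(1−r²) = 0.6467·√9 / √(1−0.418221) = 1.940100 / 0.762744 = 2.544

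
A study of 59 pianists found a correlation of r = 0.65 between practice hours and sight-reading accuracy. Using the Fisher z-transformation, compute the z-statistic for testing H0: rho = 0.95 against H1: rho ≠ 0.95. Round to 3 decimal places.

-7.906

z_r = atanh(0.65) = 0.775299,  z_0 = atanh(0.95) = 1.831781
SE = 1/√(n−3) = 1/√56 = 0.133631
z = (z_r − z_0)/SE = (0.775299 − 1.831781) / 0.133631 = -1.056482 / 0.133631 = -7.906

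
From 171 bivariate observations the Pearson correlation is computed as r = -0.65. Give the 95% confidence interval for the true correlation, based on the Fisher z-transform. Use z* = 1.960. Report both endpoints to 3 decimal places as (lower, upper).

(-0.729, -0.554)

Fisher z: z_r = atanh(r) = ½·ln((1+(-0.65))/(1−(-0.65))) = -0.775299
SE(z) = 1/√(n−3) = 1/√168 = 0.077152
95% ⇒ z* = 1.960; margin = 1.960·0.077152 = 0.151218
CI on z-scale: (-0.926517, -0.624081)
Back-transform: tanh(-0.926517) = -0.728966, tanh(-0.624081) = -0.553963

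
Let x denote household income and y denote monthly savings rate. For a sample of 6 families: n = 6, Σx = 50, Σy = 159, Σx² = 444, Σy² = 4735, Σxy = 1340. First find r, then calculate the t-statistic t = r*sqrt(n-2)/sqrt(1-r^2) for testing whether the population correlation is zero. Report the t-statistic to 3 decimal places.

0.253

Numerator: nΣxy − (Σx)(Σy) = 6·1340 − (50)(159) = 90
Denominator: √[(nΣx²−(Σx)²)(nΣy²−(Σy)²)]
  nΣx²−(Σx)² = 6·444 − 2500 = 164;  nΣy²−(Σy)² = 6·4735 − 25281 = 3129
  √(164·3129) = √513156 = 716.3491
r = 90 / 716.3491 = 0.1256
t = r·√(n−2)/√(1−r²) = 0.1256·√4 / √(1−0.015775) = 0.251200 / 0.992081 = 0.253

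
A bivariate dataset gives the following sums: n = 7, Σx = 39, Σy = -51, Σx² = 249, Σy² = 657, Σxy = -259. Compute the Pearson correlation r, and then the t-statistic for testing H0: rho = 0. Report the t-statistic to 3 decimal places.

0.613

Numerator: nΣxy − (Σx)(Σy) = 7·(-259) − (39)(-51) = 176
Denominator: √[(nΣx²−(Σx)²)(nΣy²−(Σy)²)]
  nΣx²−(Σx)² = 7·249 − 1521 = 222;  nΣy²−(Σy)² = 7·657 − 2601 = 1998
  √(222·1998) = √443556 = 666.0000
r = 176 / 666.0000 = 0.2643
t = r·√(n−2)/√(1−r²) = 0.2643·√5 / √(1−0.069854) = 0.590993 / 0.964441 = 0.613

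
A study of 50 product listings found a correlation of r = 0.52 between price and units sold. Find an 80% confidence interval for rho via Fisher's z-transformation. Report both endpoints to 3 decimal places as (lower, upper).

(0.371, 0.643)

Fisher z: z_r = atanh(r) = ½·ln((1+0.52)/(1−0.52)) = 0.576340
SE(z) = 1/√(n−3) = 1/√47 = 0.145865
80% ⇒ z* = 1.282; margin = 1.282·0.145865 = 0.186999
CI on z-scale: (0.389341, 0.763339)
Back-transform: tanh(0.389341) = 0.370792, tanh(0.763339) = 0.643039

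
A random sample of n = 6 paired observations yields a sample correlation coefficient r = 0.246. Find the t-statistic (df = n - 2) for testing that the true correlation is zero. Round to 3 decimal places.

1 − r² = 1 − 0.060516 = 0.939484;  √(1−r²) = 0.969270
√(n−2) = √4 = 2.000000
t = r·√(n−2)/√(1−r²) = 0.246 · 2.000000 / 0.969270 = 0.508

0.508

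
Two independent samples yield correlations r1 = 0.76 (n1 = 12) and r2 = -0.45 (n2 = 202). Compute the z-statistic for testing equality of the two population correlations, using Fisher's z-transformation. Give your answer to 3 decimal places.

4.346

Fisher z-transforms: z1 = atanh(0.76) = 0.996215, z2 = atanh(-0.45) = -0.484700; difference d = 1.480915
Var(d) = 1/9 + 1/199 = 0.1111111 + 0.0050251 = 0.1161362
z = d/√Var(d) = 1.480915 / √0.1161362 = 1.480915 / 0.340788 = 4.346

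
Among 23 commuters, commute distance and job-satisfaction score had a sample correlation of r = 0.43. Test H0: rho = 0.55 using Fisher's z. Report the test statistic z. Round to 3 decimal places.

z_r = atanh(0.43) = 0.459897,  z_0 = atanh(0.55) = 0.618381
SE = 1/√(n−3) = 1/√20 = 0.223607
z = (z_r − z_0)/SE = (0.459897 − 0.618381) / 0.223607 = -0.158484 / 0.223607 = -0.709

-0.709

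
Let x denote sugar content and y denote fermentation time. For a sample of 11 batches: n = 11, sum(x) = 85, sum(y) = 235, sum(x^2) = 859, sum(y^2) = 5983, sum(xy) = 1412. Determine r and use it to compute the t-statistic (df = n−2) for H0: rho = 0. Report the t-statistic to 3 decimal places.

-6.831

S_xy = nΣxy − ΣxΣy = 11·1412 − 85·235 = 15532 − 19975 = -4443
S_xx = nΣx² − (Σx)² = 11·859 − 85² = 9449 − 7225 = 2224
S_yy = nΣy² − (Σy)² = 11·5983 − 235² = 65813 − 55225 = 10588
r = S_xy / √(S_xx·S_yy) = -4443 / √(2224·10588) = -4443 / √23547712 = -4443 / 4852.5985 = -0.9156
t = r·√(n−2)/√(1−r²) = -0.9156·√9 / √(1−0.838323) = -2.746800 / 0.402091 = -6.831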